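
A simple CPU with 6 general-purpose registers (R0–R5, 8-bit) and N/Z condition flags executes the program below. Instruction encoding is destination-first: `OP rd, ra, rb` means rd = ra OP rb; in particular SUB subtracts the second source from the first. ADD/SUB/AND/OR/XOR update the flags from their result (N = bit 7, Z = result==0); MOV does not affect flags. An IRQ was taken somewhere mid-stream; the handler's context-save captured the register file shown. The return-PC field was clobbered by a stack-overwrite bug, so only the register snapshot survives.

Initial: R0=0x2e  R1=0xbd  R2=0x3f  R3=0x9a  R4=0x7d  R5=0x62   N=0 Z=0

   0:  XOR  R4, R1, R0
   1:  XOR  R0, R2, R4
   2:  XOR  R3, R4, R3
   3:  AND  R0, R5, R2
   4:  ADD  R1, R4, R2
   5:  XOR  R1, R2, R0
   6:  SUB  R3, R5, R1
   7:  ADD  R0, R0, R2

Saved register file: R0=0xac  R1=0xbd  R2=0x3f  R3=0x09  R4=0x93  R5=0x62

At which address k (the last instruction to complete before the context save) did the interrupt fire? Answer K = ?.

K = 2

after  0: R0=0x2e R1=0xbd R2=0x3f R3=0x9a R4=0x93 R5=0x62  N=1 Z=0
after  1: R0=0xac R1=0xbd R2=0x3f R3=0x9a R4=0x93 R5=0x62  N=1 Z=0
after  2: R0=0xac R1=0xbd R2=0x3f R3=0x09 R4=0x93 R5=0x62  N=0 Z=0
-- IRQ taken; context saved, return-PC = 3 --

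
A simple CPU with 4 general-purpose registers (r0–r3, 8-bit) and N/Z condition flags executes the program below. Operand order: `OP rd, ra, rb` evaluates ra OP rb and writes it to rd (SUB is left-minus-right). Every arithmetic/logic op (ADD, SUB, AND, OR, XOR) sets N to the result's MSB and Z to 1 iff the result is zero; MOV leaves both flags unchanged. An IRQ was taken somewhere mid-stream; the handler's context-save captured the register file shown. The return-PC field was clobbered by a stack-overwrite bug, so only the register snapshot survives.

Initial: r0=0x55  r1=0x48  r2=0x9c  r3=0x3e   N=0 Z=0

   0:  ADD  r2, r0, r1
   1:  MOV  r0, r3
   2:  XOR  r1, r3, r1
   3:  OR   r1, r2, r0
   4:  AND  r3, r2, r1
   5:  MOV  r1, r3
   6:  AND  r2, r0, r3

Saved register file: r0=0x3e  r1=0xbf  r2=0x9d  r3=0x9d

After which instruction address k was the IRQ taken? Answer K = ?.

after  0: r0=0x55 r1=0x48 r2=0x9d r3=0x3e  N=1 Z=0
after  1: r0=0x3e r1=0x48 r2=0x9d r3=0x3e  N=1 Z=0
after  2: r0=0x3e r1=0x76 r2=0x9d r3=0x3e  N=0 Z=0
after  3: r0=0x3e r1=0xbf r2=0x9d r3=0x3e  N=1 Z=0
after  4: r0=0x3e r1=0xbf r2=0x9d r3=0x9d  N=1 Z=0
-- IRQ taken; context saved, return-PC = 5 --

K = 4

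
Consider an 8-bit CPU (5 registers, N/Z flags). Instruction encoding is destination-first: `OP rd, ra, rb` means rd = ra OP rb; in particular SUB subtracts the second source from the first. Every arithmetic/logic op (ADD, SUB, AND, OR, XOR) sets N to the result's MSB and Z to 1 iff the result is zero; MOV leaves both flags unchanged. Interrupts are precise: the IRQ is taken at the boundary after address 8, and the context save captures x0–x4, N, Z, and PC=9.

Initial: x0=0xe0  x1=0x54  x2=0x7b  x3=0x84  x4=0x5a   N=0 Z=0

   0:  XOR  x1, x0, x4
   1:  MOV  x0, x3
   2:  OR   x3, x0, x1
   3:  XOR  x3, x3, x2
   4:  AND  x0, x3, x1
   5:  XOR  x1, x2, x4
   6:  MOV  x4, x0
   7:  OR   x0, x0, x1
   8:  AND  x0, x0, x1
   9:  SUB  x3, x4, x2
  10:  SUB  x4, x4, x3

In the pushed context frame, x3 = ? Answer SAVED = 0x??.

SAVED = 0xc5

after  0: x0=0xe0 x1=0xba x2=0x7b x3=0x84 x4=0x5a  N=1 Z=0
after  1: x0=0x84 x1=0xba x2=0x7b x3=0x84 x4=0x5a  N=1 Z=0
after  2: x0=0x84 x1=0xba x2=0x7b x3=0xbe x4=0x5a  N=1 Z=0
after  3: x0=0x84 x1=0xba x2=0x7b x3=0xc5 x4=0x5a  N=1 Z=0
after  4: x0=0x80 x1=0xba x2=0x7b x3=0xc5 x4=0x5a  N=1 Z=0
after  5: x0=0x80 x1=0x21 x2=0x7b x3=0xc5 x4=0x5a  N=0 Z=0
after  6: x0=0x80 x1=0x21 x2=0x7b x3=0xc5 x4=0x80  N=0 Z=0
after  7: x0=0xa1 x1=0x21 x2=0x7b x3=0xc5 x4=0x80  N=1 Z=0
after  8: x0=0x21 x1=0x21 x2=0x7b x3=0xc5 x4=0x80  N=0 Z=0
-- IRQ taken; context saved, return-PC = 9 --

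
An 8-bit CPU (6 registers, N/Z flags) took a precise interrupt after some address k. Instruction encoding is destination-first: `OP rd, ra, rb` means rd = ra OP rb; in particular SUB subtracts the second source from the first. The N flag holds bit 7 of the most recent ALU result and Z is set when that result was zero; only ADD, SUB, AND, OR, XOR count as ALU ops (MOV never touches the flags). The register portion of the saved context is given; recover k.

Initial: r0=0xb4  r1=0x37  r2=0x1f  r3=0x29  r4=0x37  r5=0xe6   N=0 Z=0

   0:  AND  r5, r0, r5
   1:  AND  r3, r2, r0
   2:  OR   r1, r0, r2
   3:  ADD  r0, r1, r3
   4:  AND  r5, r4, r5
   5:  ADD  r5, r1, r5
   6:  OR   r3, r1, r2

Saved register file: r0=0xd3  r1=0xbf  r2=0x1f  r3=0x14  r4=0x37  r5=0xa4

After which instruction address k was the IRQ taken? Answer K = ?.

K = 3

after  0: r0=0xb4 r1=0x37 r2=0x1f r3=0x29 r4=0x37 r5=0xa4  N=1 Z=0
after  1: r0=0xb4 r1=0x37 r2=0x1f r3=0x14 r4=0x37 r5=0xa4  N=0 Z=0
after  2: r0=0xb4 r1=0xbf r2=0x1f r3=0x14 r4=0x37 r5=0xa4  N=1 Z=0
after  3: r0=0xd3 r1=0xbf r2=0x1f r3=0x14 r4=0x37 r5=0xa4  N=1 Z=0
-- IRQ taken; context saved, return-PC = 4 --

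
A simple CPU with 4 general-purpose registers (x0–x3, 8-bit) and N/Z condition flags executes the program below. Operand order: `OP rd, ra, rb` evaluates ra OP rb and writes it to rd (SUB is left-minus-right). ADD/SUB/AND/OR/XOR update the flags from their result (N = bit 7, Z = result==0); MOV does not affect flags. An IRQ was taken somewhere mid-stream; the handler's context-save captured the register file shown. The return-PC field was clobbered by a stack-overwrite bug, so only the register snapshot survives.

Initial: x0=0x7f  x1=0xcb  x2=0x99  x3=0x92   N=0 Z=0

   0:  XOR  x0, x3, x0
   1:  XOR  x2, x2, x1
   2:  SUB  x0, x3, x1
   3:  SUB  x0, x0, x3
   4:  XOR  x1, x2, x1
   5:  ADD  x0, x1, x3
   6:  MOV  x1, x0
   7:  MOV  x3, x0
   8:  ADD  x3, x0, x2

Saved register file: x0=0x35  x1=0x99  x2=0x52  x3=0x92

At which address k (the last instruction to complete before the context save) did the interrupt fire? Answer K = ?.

K = 4

after  0: x0=0xed x1=0xcb x2=0x99 x3=0x92  N=1 Z=0
after  1: x0=0xed x1=0xcb x2=0x52 x3=0x92  N=0 Z=0
after  2: x0=0xc7 x1=0xcb x2=0x52 x3=0x92  N=1 Z=0
after  3: x0=0x35 x1=0xcb x2=0x52 x3=0x92  N=0 Z=0
after  4: x0=0x35 x1=0x99 x2=0x52 x3=0x92  N=1 Z=0
-- IRQ taken; context saved, return-PC = 5 --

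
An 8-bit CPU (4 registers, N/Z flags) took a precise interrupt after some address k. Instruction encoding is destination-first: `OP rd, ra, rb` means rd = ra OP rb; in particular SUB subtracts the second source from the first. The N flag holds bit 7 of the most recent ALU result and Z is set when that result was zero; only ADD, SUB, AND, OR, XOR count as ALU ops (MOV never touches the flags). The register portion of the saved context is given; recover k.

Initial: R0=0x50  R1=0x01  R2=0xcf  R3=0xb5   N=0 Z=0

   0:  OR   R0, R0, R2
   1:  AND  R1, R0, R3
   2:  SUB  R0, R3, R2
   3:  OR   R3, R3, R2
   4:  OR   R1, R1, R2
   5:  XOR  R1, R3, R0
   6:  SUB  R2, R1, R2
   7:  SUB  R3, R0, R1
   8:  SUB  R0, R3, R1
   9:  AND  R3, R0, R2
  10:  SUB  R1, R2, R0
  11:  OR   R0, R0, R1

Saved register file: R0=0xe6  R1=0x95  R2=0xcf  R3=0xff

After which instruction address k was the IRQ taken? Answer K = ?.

K = 3

after  0: R0=0xdf R1=0x01 R2=0xcf R3=0xb5  N=1 Z=0
after  1: R0=0xdf R1=0x95 R2=0xcf R3=0xb5  N=1 Z=0
after  2: R0=0xe6 R1=0x95 R2=0xcf R3=0xb5  N=1 Z=0
after  3: R0=0xe6 R1=0x95 R2=0xcf R3=0xff  N=1 Z=0
-- IRQ taken; context saved, return-PC = 4 --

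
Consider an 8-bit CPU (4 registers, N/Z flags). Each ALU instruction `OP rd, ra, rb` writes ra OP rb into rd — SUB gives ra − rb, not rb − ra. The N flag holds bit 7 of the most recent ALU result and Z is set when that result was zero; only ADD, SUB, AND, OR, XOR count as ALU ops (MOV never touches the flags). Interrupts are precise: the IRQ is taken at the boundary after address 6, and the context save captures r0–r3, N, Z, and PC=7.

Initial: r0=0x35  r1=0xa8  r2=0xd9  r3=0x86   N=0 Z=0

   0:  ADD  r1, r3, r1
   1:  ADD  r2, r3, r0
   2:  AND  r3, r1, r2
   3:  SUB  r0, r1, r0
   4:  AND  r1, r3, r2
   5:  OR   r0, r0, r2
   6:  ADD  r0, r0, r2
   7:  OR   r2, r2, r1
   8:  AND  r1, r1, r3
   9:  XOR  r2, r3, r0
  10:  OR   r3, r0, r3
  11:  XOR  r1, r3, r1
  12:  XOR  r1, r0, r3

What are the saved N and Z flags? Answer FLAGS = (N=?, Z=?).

FLAGS = (N=1, Z=0)

after  0: r0=0x35 r1=0x2e r2=0xd9 r3=0x86  N=0 Z=0
after  1: r0=0x35 r1=0x2e r2=0xbb r3=0x86  N=1 Z=0
after  2: r0=0x35 r1=0x2e r2=0xbb r3=0x2a  N=0 Z=0
after  3: r0=0xf9 r1=0x2e r2=0xbb r3=0x2a  N=1 Z=0
after  4: r0=0xf9 r1=0x2a r2=0xbb r3=0x2a  N=0 Z=0
after  5: r0=0xfb r1=0x2a r2=0xbb r3=0x2a  N=1 Z=0
after  6: r0=0xb6 r1=0x2a r2=0xbb r3=0x2a  N=1 Z=0
-- IRQ taken; context saved, return-PC = 7 --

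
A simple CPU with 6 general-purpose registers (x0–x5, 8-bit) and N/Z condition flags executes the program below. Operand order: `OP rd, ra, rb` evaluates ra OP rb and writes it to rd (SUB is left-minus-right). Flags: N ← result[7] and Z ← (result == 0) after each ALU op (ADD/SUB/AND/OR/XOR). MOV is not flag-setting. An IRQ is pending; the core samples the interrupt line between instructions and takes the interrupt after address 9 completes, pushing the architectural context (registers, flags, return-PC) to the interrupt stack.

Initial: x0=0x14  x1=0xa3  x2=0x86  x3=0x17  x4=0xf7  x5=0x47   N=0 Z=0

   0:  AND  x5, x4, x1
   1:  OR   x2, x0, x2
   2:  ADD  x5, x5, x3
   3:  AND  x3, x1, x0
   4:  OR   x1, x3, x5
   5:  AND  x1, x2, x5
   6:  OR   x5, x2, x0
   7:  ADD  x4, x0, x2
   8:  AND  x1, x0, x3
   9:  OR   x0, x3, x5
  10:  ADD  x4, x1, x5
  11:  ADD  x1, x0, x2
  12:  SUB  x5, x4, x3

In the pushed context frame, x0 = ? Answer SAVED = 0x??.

after  0: x0=0x14 x1=0xa3 x2=0x86 x3=0x17 x4=0xf7 x5=0xa3  N=1 Z=0
after  1: x0=0x14 x1=0xa3 x2=0x96 x3=0x17 x4=0xf7 x5=0xa3  N=1 Z=0
after  2: x0=0x14 x1=0xa3 x2=0x96 x3=0x17 x4=0xf7 x5=0xba  N=1 Z=0
after  3: x0=0x14 x1=0xa3 x2=0x96 x3=0x00 x4=0xf7 x5=0xba  N=0 Z=1
after  4: x0=0x14 x1=0xba x2=0x96 x3=0x00 x4=0xf7 x5=0xba  N=1 Z=0
after  5: x0=0x14 x1=0x92 x2=0x96 x3=0x00 x4=0xf7 x5=0xba  N=1 Z=0
after  6: x0=0x14 x1=0x92 x2=0x96 x3=0x00 x4=0xf7 x5=0x96  N=1 Z=0
after  7: x0=0x14 x1=0x92 x2=0x96 x3=0x00 x4=0xaa x5=0x96  N=1 Z=0
after  8: x0=0x14 x1=0x00 x2=0x96 x3=0x00 x4=0xaa x5=0x96  N=0 Z=1
after  9: x0=0x96 x1=0x00 x2=0x96 x3=0x00 x4=0xaa x5=0x96  N=1 Z=0
-- IRQ taken; context saved, return-PC = 10 --

SAVED = 0x96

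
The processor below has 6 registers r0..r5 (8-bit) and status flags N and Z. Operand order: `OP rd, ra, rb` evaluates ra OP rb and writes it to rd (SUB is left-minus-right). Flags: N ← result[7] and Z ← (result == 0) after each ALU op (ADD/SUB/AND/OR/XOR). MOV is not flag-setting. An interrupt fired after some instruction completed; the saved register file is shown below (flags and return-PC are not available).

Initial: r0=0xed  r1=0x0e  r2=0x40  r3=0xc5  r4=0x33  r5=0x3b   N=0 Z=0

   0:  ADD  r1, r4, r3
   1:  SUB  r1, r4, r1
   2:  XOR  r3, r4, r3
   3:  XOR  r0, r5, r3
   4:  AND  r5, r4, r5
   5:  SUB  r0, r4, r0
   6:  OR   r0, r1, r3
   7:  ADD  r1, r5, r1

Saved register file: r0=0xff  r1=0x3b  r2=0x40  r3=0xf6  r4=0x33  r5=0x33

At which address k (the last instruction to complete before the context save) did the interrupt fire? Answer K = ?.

after  0: r0=0xed r1=0xf8 r2=0x40 r3=0xc5 r4=0x33 r5=0x3b  N=1 Z=0
after  1: r0=0xed r1=0x3b r2=0x40 r3=0xc5 r4=0x33 r5=0x3b  N=0 Z=0
after  2: r0=0xed r1=0x3b r2=0x40 r3=0xf6 r4=0x33 r5=0x3b  N=1 Z=0
after  3: r0=0xcd r1=0x3b r2=0x40 r3=0xf6 r4=0x33 r5=0x3b  N=1 Z=0
after  4: r0=0xcd r1=0x3b r2=0x40 r3=0xf6 r4=0x33 r5=0x33  N=0 Z=0
after  5: r0=0x66 r1=0x3b r2=0x40 r3=0xf6 r4=0x33 r5=0x33  N=0 Z=0
after  6: r0=0xff r1=0x3b r2=0x40 r3=0xf6 r4=0x33 r5=0x33  N=1 Z=0
-- IRQ taken; context saved, return-PC = 7 --

K = 6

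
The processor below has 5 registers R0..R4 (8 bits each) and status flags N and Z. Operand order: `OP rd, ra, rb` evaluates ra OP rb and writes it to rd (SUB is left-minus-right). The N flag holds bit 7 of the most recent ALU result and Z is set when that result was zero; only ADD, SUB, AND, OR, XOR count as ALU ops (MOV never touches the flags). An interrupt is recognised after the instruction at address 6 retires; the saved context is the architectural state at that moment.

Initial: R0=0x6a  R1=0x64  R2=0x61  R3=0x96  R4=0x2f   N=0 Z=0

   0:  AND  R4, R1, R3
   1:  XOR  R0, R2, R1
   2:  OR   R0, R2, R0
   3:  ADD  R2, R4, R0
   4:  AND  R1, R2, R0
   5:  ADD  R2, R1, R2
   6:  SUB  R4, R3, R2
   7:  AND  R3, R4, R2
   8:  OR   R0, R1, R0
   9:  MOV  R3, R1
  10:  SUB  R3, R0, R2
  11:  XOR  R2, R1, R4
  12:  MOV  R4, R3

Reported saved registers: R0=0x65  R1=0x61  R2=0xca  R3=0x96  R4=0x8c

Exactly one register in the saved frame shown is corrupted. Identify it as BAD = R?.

after  0: R0=0x6a R1=0x64 R2=0x61 R3=0x96 R4=0x04  N=0 Z=0
after  1: R0=0x05 R1=0x64 R2=0x61 R3=0x96 R4=0x04  N=0 Z=0
after  2: R0=0x65 R1=0x64 R2=0x61 R3=0x96 R4=0x04  N=0 Z=0
after  3: R0=0x65 R1=0x64 R2=0x69 R3=0x96 R4=0x04  N=0 Z=0
after  4: R0=0x65 R1=0x61 R2=0x69 R3=0x96 R4=0x04  N=0 Z=0
after  5: R0=0x65 R1=0x61 R2=0xca R3=0x96 R4=0x04  N=1 Z=0
after  6: R0=0x65 R1=0x61 R2=0xca R3=0x96 R4=0xcc  N=1 Z=0
-- IRQ taken; context saved, return-PC = 7 --
mismatch: R4: reported 0x8c vs actual 0xcc

BAD = R4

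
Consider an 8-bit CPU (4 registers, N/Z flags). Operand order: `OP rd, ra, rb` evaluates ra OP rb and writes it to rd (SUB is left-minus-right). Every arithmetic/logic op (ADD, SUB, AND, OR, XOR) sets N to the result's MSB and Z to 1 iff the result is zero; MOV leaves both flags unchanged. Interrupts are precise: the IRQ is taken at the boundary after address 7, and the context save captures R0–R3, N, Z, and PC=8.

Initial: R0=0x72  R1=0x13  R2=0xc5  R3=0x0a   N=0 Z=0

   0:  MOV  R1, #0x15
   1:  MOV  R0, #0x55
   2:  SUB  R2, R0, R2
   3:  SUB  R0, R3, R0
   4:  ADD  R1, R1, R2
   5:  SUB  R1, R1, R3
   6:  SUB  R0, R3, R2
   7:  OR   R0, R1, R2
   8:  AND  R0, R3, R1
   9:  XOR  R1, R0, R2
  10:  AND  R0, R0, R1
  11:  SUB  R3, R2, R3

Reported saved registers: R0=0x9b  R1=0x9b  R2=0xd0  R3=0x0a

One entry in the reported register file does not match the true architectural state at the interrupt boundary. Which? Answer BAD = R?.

after  0: R0=0x72 R1=0x15 R2=0xc5 R3=0x0a  N=0 Z=0
after  1: R0=0x55 R1=0x15 R2=0xc5 R3=0x0a  N=0 Z=0
after  2: R0=0x55 R1=0x15 R2=0x90 R3=0x0a  N=1 Z=0
after  3: R0=0xb5 R1=0x15 R2=0x90 R3=0x0a  N=1 Z=0
after  4: R0=0xb5 R1=0xa5 R2=0x90 R3=0x0a  N=1 Z=0
after  5: R0=0xb5 R1=0x9b R2=0x90 R3=0x0a  N=1 Z=0
after  6: R0=0x7a R1=0x9b R2=0x90 R3=0x0a  N=0 Z=0
after  7: R0=0x9b R1=0x9b R2=0x90 R3=0x0a  N=1 Z=0
-- IRQ taken; context saved, return-PC = 8 --
mismatch: R2: reported 0xd0 vs actual 0x90

BAD = R2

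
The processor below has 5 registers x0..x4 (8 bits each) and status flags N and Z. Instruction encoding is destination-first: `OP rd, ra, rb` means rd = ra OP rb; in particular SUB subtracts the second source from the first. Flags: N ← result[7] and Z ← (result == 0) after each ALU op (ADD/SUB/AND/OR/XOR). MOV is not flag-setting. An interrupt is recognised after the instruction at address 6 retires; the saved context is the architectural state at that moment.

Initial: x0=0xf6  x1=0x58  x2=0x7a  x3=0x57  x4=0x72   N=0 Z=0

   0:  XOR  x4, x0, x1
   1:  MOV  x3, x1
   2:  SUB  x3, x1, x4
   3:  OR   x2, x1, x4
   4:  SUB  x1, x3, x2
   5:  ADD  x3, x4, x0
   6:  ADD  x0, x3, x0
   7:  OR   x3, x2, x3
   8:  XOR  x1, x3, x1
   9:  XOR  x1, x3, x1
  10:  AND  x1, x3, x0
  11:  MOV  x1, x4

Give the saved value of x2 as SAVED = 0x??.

SAVED = 0xfe

after  0: x0=0xf6 x1=0x58 x2=0x7a x3=0x57 x4=0xae  N=1 Z=0
after  1: x0=0xf6 x1=0x58 x2=0x7a x3=0x58 x4=0xae  N=1 Z=0
after  2: x0=0xf6 x1=0x58 x2=0x7a x3=0xaa x4=0xae  N=1 Z=0
after  3: x0=0xf6 x1=0x58 x2=0xfe x3=0xaa x4=0xae  N=1 Z=0
after  4: x0=0xf6 x1=0xac x2=0xfe x3=0xaa x4=0xae  N=1 Z=0
after  5: x0=0xf6 x1=0xac x2=0xfe x3=0xa4 x4=0xae  N=1 Z=0
after  6: x0=0x9a x1=0xac x2=0xfe x3=0xa4 x4=0xae  N=1 Z=0
-- IRQ taken; context saved, return-PC = 7 --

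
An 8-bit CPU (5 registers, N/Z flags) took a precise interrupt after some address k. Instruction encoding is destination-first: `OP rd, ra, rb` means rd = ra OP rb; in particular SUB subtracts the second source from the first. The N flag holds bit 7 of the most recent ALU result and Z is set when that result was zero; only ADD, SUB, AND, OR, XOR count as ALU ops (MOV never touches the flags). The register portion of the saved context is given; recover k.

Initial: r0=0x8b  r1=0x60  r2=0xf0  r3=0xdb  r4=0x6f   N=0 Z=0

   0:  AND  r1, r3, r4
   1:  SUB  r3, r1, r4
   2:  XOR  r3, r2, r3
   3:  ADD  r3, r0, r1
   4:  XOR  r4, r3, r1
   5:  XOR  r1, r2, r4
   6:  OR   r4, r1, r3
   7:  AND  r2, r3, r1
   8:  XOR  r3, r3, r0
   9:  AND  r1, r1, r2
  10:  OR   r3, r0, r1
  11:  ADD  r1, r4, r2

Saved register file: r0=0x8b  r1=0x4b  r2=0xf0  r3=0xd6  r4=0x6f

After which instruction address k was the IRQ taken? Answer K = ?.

K = 3

after  0: r0=0x8b r1=0x4b r2=0xf0 r3=0xdb r4=0x6f  N=0 Z=0
after  1: r0=0x8b r1=0x4b r2=0xf0 r3=0xdc r4=0x6f  N=1 Z=0
after  2: r0=0x8b r1=0x4b r2=0xf0 r3=0x2c r4=0x6f  N=0 Z=0
after  3: r0=0x8b r1=0x4b r2=0xf0 r3=0xd6 r4=0x6f  N=1 Z=0
-- IRQ taken; context saved, return-PC = 4 --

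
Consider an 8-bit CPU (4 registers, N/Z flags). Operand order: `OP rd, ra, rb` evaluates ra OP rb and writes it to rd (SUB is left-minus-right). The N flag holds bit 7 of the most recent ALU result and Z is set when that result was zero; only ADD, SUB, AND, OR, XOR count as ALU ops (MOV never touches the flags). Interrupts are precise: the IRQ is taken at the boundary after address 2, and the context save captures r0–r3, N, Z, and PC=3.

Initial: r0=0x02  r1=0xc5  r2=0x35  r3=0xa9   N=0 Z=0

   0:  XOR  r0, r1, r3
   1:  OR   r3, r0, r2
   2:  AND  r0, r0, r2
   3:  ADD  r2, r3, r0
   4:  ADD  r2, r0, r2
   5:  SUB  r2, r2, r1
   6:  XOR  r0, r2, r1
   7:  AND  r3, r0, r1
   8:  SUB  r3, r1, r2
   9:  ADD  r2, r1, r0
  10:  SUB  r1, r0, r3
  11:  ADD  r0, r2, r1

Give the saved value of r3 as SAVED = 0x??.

SAVED = 0x7d

after  0: r0=0x6c r1=0xc5 r2=0x35 r3=0xa9  N=0 Z=0
after  1: r0=0x6c r1=0xc5 r2=0x35 r3=0x7d  N=0 Z=0
after  2: r0=0x24 r1=0xc5 r2=0x35 r3=0x7d  N=0 Z=0
-- IRQ taken; context saved, return-PC = 3 --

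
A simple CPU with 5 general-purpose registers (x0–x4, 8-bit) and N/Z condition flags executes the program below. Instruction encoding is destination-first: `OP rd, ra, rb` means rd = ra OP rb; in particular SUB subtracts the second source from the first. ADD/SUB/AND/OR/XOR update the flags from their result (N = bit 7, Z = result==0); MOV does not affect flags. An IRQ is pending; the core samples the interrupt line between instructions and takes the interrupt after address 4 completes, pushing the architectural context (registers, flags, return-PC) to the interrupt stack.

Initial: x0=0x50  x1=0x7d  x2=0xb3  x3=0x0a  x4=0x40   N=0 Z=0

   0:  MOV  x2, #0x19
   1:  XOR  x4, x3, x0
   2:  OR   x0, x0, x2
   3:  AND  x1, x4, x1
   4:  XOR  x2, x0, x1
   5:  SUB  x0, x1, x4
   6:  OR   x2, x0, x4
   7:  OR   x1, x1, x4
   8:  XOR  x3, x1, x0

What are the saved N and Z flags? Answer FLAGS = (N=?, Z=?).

FLAGS = (N=0, Z=0)

after  0: x0=0x50 x1=0x7d x2=0x19 x3=0x0a x4=0x40  N=0 Z=0
after  1: x0=0x50 x1=0x7d x2=0x19 x3=0x0a x4=0x5a  N=0 Z=0
after  2: x0=0x59 x1=0x7d x2=0x19 x3=0x0a x4=0x5a  N=0 Z=0
after  3: x0=0x59 x1=0x58 x2=0x19 x3=0x0a x4=0x5a  N=0 Z=0
after  4: x0=0x59 x1=0x58 x2=0x01 x3=0x0a x4=0x5a  N=0 Z=0
-- IRQ taken; context saved, return-PC = 5 --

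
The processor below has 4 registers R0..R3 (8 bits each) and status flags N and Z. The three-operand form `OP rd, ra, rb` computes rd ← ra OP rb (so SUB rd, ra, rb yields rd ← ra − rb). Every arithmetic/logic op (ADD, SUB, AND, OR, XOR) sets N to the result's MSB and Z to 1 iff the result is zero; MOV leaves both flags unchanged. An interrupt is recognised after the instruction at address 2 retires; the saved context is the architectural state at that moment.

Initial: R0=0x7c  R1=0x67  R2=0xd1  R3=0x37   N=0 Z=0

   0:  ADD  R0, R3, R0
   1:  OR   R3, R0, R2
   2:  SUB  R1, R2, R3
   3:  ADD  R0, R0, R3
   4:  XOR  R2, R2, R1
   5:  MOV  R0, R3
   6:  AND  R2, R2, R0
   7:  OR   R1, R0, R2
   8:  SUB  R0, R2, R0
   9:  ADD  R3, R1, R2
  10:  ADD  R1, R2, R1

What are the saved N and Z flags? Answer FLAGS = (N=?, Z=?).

FLAGS = (N=1, Z=0)

after  0: R0=0xb3 R1=0x67 R2=0xd1 R3=0x37  N=1 Z=0
after  1: R0=0xb3 R1=0x67 R2=0xd1 R3=0xf3  N=1 Z=0
after  2: R0=0xb3 R1=0xde R2=0xd1 R3=0xf3  N=1 Z=0
-- IRQ taken; context saved, return-PC = 3 --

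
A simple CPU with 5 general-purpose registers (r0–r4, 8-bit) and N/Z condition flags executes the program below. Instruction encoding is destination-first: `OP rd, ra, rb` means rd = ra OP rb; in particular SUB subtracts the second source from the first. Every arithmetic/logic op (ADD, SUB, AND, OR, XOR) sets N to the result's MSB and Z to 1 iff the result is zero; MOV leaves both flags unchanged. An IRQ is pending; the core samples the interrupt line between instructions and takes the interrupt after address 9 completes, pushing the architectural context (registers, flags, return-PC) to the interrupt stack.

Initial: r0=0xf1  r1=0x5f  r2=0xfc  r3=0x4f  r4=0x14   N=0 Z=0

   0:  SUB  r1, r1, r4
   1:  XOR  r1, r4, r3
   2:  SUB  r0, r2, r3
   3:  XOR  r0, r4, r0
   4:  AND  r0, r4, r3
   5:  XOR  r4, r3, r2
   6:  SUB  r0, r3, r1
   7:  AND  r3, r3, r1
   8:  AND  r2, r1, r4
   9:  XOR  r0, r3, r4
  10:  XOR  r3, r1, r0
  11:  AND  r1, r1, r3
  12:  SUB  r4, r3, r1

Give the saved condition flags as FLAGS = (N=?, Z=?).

after  0: r0=0xf1 r1=0x4b r2=0xfc r3=0x4f r4=0x14  N=0 Z=0
after  1: r0=0xf1 r1=0x5b r2=0xfc r3=0x4f r4=0x14  N=0 Z=0
after  2: r0=0xad r1=0x5b r2=0xfc r3=0x4f r4=0x14  N=1 Z=0
after  3: r0=0xb9 r1=0x5b r2=0xfc r3=0x4f r4=0x14  N=1 Z=0
after  4: r0=0x04 r1=0x5b r2=0xfc r3=0x4f r4=0x14  N=0 Z=0
after  5: r0=0x04 r1=0x5b r2=0xfc r3=0x4f r4=0xb3  N=1 Z=0
after  6: r0=0xf4 r1=0x5b r2=0xfc r3=0x4f r4=0xb3  N=1 Z=0
after  7: r0=0xf4 r1=0x5b r2=0xfc r3=0x4b r4=0xb3  N=0 Z=0
after  8: r0=0xf4 r1=0x5b r2=0x13 r3=0x4b r4=0xb3  N=0 Z=0
after  9: r0=0xf8 r1=0x5b r2=0x13 r3=0x4b r4=0xb3  N=1 Z=0
-- IRQ taken; context saved, return-PC = 10 --

FLAGS = (N=1, Z=0)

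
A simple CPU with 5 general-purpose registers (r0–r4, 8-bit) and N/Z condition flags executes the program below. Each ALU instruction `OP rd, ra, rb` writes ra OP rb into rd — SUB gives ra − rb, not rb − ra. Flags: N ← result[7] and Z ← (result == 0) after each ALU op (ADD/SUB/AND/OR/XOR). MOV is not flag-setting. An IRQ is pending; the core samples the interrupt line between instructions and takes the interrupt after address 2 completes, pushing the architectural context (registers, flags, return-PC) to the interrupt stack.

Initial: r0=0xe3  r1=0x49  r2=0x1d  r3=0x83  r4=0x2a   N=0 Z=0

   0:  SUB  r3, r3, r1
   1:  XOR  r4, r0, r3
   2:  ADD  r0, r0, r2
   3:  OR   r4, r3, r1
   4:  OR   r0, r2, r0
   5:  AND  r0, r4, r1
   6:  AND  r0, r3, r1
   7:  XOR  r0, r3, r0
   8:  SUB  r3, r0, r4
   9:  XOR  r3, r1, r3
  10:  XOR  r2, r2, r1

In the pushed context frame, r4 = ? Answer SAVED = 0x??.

after  0: r0=0xe3 r1=0x49 r2=0x1d r3=0x3a r4=0x2a  N=0 Z=0
after  1: r0=0xe3 r1=0x49 r2=0x1d r3=0x3a r4=0xd9  N=1 Z=0
after  2: r0=0x00 r1=0x49 r2=0x1d r3=0x3a r4=0xd9  N=0 Z=1
-- IRQ taken; context saved, return-PC = 3 --

SAVED = 0xd9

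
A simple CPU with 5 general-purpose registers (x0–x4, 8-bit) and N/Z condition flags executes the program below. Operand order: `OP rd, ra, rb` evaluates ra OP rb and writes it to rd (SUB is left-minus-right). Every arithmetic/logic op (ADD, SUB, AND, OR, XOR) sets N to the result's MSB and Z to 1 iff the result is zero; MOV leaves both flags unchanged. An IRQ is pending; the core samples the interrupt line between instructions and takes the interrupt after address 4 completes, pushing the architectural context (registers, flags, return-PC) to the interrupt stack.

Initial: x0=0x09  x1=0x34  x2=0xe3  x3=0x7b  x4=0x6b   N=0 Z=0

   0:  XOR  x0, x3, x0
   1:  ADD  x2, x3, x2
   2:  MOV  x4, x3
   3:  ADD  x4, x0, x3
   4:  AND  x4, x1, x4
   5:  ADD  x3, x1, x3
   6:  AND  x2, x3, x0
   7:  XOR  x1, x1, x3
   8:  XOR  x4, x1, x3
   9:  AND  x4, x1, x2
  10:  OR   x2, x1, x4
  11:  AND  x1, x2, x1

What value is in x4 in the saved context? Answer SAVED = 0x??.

SAVED = 0x24

after  0: x0=0x72 x1=0x34 x2=0xe3 x3=0x7b x4=0x6b  N=0 Z=0
after  1: x0=0x72 x1=0x34 x2=0x5e x3=0x7b x4=0x6b  N=0 Z=0
after  2: x0=0x72 x1=0x34 x2=0x5e x3=0x7b x4=0x7b  N=0 Z=0
after  3: x0=0x72 x1=0x34 x2=0x5e x3=0x7b x4=0xed  N=1 Z=0
after  4: x0=0x72 x1=0x34 x2=0x5e x3=0x7b x4=0x24  N=0 Z=0
-- IRQ taken; context saved, return-PC = 5 --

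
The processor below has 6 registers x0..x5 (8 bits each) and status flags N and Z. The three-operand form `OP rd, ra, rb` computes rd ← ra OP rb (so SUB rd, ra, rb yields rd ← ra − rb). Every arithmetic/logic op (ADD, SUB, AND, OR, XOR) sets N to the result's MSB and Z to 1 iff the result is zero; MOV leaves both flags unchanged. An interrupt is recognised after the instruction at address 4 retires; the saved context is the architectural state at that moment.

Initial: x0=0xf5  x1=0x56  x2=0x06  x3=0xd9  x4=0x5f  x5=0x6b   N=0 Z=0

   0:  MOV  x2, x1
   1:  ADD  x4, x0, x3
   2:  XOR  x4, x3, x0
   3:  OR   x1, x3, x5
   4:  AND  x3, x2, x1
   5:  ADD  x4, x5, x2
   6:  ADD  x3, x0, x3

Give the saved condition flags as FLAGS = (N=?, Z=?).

after  0: x0=0xf5 x1=0x56 x2=0x56 x3=0xd9 x4=0x5f x5=0x6b  N=0 Z=0
after  1: x0=0xf5 x1=0x56 x2=0x56 x3=0xd9 x4=0xce x5=0x6b  N=1 Z=0
after  2: x0=0xf5 x1=0x56 x2=0x56 x3=0xd9 x4=0x2c x5=0x6b  N=0 Z=0
after  3: x0=0xf5 x1=0xfb x2=0x56 x3=0xd9 x4=0x2c x5=0x6b  N=1 Z=0
after  4: x0=0xf5 x1=0xfb x2=0x56 x3=0x52 x4=0x2c x5=0x6b  N=0 Z=0
-- IRQ taken; context saved, return-PC = 5 --

FLAGS = (N=0, Z=0)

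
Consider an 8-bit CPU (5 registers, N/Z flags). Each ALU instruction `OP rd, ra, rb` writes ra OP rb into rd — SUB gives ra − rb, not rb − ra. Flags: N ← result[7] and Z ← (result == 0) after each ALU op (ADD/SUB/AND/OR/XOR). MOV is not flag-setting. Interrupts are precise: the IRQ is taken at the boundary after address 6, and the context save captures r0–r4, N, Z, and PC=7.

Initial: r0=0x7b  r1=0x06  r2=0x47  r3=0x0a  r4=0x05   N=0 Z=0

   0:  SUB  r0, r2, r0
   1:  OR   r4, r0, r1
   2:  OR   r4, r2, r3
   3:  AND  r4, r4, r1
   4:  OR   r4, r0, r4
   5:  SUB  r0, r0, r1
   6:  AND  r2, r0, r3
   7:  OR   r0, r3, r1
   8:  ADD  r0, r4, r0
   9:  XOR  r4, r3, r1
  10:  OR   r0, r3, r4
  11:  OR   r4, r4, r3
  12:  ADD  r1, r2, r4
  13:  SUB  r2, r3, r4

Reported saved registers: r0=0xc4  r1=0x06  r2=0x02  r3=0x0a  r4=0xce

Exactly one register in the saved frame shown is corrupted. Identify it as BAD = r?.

after  0: r0=0xcc r1=0x06 r2=0x47 r3=0x0a r4=0x05  N=1 Z=0
after  1: r0=0xcc r1=0x06 r2=0x47 r3=0x0a r4=0xce  N=1 Z=0
after  2: r0=0xcc r1=0x06 r2=0x47 r3=0x0a r4=0x4f  N=0 Z=0
after  3: r0=0xcc r1=0x06 r2=0x47 r3=0x0a r4=0x06  N=0 Z=0
after  4: r0=0xcc r1=0x06 r2=0x47 r3=0x0a r4=0xce  N=1 Z=0
after  5: r0=0xc6 r1=0x06 r2=0x47 r3=0x0a r4=0xce  N=1 Z=0
after  6: r0=0xc6 r1=0x06 r2=0x02 r3=0x0a r4=0xce  N=0 Z=0
-- IRQ taken; context saved, return-PC = 7 --
mismatch: r0: reported 0xc4 vs actual 0xc6

BAD = r0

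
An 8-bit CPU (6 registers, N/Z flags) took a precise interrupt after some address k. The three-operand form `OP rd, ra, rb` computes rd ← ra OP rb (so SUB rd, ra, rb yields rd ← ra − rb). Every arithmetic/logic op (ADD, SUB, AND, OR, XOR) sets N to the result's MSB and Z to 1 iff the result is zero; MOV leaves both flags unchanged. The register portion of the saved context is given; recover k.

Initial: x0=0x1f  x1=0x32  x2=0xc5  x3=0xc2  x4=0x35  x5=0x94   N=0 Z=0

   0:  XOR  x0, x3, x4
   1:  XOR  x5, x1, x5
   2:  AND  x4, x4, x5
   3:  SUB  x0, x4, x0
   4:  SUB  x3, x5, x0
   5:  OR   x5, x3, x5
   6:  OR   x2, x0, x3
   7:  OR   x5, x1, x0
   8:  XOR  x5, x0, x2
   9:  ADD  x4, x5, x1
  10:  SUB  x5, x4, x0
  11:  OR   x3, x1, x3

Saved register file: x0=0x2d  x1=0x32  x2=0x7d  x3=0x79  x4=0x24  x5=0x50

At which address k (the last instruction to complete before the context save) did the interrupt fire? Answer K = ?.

after  0: x0=0xf7 x1=0x32 x2=0xc5 x3=0xc2 x4=0x35 x5=0x94  N=1 Z=0
after  1: x0=0xf7 x1=0x32 x2=0xc5 x3=0xc2 x4=0x35 x5=0xa6  N=1 Z=0
after  2: x0=0xf7 x1=0x32 x2=0xc5 x3=0xc2 x4=0x24 x5=0xa6  N=0 Z=0
after  3: x0=0x2d x1=0x32 x2=0xc5 x3=0xc2 x4=0x24 x5=0xa6  N=0 Z=0
after  4: x0=0x2d x1=0x32 x2=0xc5 x3=0x79 x4=0x24 x5=0xa6  N=0 Z=0
after  5: x0=0x2d x1=0x32 x2=0xc5 x3=0x79 x4=0x24 x5=0xff  N=1 Z=0
after  6: x0=0x2d x1=0x32 x2=0x7d x3=0x79 x4=0x24 x5=0xff  N=0 Z=0
after  7: x0=0x2d x1=0x32 x2=0x7d x3=0x79 x4=0x24 x5=0x3f  N=0 Z=0
after  8: x0=0x2d x1=0x32 x2=0x7d x3=0x79 x4=0x24 x5=0x50  N=0 Z=0
-- IRQ taken; context saved, return-PC = 9 --

K = 8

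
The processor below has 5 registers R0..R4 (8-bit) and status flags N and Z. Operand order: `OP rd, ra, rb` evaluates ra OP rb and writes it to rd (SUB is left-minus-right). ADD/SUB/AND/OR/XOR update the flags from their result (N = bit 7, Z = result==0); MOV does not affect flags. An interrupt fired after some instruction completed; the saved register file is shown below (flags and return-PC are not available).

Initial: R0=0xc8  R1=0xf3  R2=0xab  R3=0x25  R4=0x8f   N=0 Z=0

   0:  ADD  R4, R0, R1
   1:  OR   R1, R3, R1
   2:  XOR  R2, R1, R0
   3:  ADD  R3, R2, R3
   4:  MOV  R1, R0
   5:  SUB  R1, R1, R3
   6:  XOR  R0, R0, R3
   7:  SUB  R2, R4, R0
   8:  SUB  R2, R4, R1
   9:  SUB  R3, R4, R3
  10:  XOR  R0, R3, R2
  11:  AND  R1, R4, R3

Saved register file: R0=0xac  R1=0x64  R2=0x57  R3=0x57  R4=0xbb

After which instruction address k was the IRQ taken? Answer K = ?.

after  0: R0=0xc8 R1=0xf3 R2=0xab R3=0x25 R4=0xbb  N=1 Z=0
after  1: R0=0xc8 R1=0xf7 R2=0xab R3=0x25 R4=0xbb  N=1 Z=0
after  2: R0=0xc8 R1=0xf7 R2=0x3f R3=0x25 R4=0xbb  N=0 Z=0
after  3: R0=0xc8 R1=0xf7 R2=0x3f R3=0x64 R4=0xbb  N=0 Z=0
after  4: R0=0xc8 R1=0xc8 R2=0x3f R3=0x64 R4=0xbb  N=0 Z=0
after  5: R0=0xc8 R1=0x64 R2=0x3f R3=0x64 R4=0xbb  N=0 Z=0
after  6: R0=0xac R1=0x64 R2=0x3f R3=0x64 R4=0xbb  N=1 Z=0
after  7: R0=0xac R1=0x64 R2=0x0f R3=0x64 R4=0xbb  N=0 Z=0
after  8: R0=0xac R1=0x64 R2=0x57 R3=0x64 R4=0xbb  N=0 Z=0
after  9: R0=0xac R1=0x64 R2=0x57 R3=0x57 R4=0xbb  N=0 Z=0
-- IRQ taken; context saved, return-PC = 10 --

K = 9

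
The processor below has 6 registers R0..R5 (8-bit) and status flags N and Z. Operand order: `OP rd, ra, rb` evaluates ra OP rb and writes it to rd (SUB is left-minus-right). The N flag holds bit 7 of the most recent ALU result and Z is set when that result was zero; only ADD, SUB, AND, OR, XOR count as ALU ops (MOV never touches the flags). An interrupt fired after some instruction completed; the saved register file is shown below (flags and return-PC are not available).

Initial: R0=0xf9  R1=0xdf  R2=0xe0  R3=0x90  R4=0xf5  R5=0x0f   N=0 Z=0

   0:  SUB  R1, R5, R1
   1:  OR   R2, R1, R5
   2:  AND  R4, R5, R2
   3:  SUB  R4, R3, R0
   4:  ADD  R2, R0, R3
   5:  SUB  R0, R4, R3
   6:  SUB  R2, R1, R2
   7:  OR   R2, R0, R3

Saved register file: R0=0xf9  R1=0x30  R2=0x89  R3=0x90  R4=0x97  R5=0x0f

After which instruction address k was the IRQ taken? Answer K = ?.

after  0: R0=0xf9 R1=0x30 R2=0xe0 R3=0x90 R4=0xf5 R5=0x0f  N=0 Z=0
after  1: R0=0xf9 R1=0x30 R2=0x3f R3=0x90 R4=0xf5 R5=0x0f  N=0 Z=0
after  2: R0=0xf9 R1=0x30 R2=0x3f R3=0x90 R4=0x0f R5=0x0f  N=0 Z=0
after  3: R0=0xf9 R1=0x30 R2=0x3f R3=0x90 R4=0x97 R5=0x0f  N=1 Z=0
after  4: R0=0xf9 R1=0x30 R2=0x89 R3=0x90 R4=0x97 R5=0x0f  N=1 Z=0
-- IRQ taken; context saved, return-PC = 5 --

K = 4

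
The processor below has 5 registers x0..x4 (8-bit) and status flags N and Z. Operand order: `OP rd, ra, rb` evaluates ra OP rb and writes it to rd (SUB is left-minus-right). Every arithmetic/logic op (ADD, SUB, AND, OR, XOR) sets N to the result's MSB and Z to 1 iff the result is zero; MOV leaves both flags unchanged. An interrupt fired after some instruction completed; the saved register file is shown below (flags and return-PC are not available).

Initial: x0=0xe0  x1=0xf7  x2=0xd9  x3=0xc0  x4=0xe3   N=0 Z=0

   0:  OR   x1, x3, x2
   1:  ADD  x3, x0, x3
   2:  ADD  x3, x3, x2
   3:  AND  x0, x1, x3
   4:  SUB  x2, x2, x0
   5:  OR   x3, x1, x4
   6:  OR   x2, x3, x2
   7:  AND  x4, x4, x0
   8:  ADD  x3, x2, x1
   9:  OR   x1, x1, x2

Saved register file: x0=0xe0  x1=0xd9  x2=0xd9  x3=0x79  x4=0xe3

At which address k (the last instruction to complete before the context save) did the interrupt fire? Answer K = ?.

K = 2

after  0: x0=0xe0 x1=0xd9 x2=0xd9 x3=0xc0 x4=0xe3  N=1 Z=0
after  1: x0=0xe0 x1=0xd9 x2=0xd9 x3=0xa0 x4=0xe3  N=1 Z=0
after  2: x0=0xe0 x1=0xd9 x2=0xd9 x3=0x79 x4=0xe3  N=0 Z=0
-- IRQ taken; context saved, return-PC = 3 --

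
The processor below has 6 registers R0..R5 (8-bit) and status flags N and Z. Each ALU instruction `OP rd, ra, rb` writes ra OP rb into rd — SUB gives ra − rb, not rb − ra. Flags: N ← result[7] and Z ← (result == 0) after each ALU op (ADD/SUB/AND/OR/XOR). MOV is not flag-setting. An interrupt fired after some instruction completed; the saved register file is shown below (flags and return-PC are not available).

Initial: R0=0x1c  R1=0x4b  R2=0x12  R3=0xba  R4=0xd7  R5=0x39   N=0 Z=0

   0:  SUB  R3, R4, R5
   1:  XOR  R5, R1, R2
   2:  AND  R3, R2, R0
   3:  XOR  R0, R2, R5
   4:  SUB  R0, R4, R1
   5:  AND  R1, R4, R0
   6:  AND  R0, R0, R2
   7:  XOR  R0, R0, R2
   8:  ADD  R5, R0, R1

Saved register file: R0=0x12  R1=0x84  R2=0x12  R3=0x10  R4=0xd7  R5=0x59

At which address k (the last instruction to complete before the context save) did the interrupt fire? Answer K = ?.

after  0: R0=0x1c R1=0x4b R2=0x12 R3=0x9e R4=0xd7 R5=0x39  N=1 Z=0
after  1: R0=0x1c R1=0x4b R2=0x12 R3=0x9e R4=0xd7 R5=0x59  N=0 Z=0
after  2: R0=0x1c R1=0x4b R2=0x12 R3=0x10 R4=0xd7 R5=0x59  N=0 Z=0
after  3: R0=0x4b R1=0x4b R2=0x12 R3=0x10 R4=0xd7 R5=0x59  N=0 Z=0
after  4: R0=0x8c R1=0x4b R2=0x12 R3=0x10 R4=0xd7 R5=0x59  N=1 Z=0
after  5: R0=0x8c R1=0x84 R2=0x12 R3=0x10 R4=0xd7 R5=0x59  N=1 Z=0
after  6: R0=0x00 R1=0x84 R2=0x12 R3=0x10 R4=0xd7 R5=0x59  N=0 Z=1
after  7: R0=0x12 R1=0x84 R2=0x12 R3=0x10 R4=0xd7 R5=0x59  N=0 Z=0
-- IRQ taken; context saved, return-PC = 8 --

K = 7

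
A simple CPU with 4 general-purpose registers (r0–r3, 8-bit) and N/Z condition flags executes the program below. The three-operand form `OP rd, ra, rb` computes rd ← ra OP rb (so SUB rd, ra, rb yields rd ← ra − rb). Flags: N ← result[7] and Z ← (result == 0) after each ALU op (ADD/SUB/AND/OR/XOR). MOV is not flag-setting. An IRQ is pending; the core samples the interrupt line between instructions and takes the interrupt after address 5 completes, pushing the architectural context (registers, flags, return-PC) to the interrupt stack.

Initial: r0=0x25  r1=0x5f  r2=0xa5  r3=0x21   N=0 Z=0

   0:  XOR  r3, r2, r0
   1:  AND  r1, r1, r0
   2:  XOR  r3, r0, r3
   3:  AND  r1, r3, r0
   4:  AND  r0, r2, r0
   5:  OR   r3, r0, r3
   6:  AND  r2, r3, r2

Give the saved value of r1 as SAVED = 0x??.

SAVED = 0x25

after  0: r0=0x25 r1=0x5f r2=0xa5 r3=0x80  N=1 Z=0
after  1: r0=0x25 r1=0x05 r2=0xa5 r3=0x80  N=0 Z=0
after  2: r0=0x25 r1=0x05 r2=0xa5 r3=0xa5  N=1 Z=0
after  3: r0=0x25 r1=0x25 r2=0xa5 r3=0xa5  N=0 Z=0
after  4: r0=0x25 r1=0x25 r2=0xa5 r3=0xa5  N=0 Z=0
after  5: r0=0x25 r1=0x25 r2=0xa5 r3=0xa5  N=1 Z=0
-- IRQ taken; context saved, return-PC = 6 --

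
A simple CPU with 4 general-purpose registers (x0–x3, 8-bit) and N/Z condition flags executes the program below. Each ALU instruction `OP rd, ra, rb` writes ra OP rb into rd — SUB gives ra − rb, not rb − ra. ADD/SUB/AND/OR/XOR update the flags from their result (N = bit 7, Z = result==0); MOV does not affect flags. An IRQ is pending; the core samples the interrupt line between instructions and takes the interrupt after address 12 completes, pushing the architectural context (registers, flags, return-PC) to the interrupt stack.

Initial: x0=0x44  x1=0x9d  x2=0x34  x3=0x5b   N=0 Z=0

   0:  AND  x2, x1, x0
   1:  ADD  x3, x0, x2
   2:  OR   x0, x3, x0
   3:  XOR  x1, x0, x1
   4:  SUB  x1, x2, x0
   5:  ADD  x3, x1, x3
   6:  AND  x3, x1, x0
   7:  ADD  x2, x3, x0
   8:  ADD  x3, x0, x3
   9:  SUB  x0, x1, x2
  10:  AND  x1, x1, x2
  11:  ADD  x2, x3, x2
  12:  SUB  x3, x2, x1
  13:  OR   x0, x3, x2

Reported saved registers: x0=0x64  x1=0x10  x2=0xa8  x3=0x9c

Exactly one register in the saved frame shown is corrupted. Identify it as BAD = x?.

BAD = x3

after  0: x0=0x44 x1=0x9d x2=0x04 x3=0x5b  N=0 Z=0
after  1: x0=0x44 x1=0x9d x2=0x04 x3=0x48  N=0 Z=0
after  2: x0=0x4c x1=0x9d x2=0x04 x3=0x48  N=0 Z=0
after  3: x0=0x4c x1=0xd1 x2=0x04 x3=0x48  N=1 Z=0
after  4: x0=0x4c x1=0xb8 x2=0x04 x3=0x48  N=1 Z=0
after  5: x0=0x4c x1=0xb8 x2=0x04 x3=0x00  N=0 Z=1
after  6: x0=0x4c x1=0xb8 x2=0x04 x3=0x08  N=0 Z=0
after  7: x0=0x4c x1=0xb8 x2=0x54 x3=0x08  N=0 Z=0
after  8: x0=0x4c x1=0xb8 x2=0x54 x3=0x54  N=0 Z=0
after  9: x0=0x64 x1=0xb8 x2=0x54 x3=0x54  N=0 Z=0
after 10: x0=0x64 x1=0x10 x2=0x54 x3=0x54  N=0 Z=0
after 11: x0=0x64 x1=0x10 x2=0xa8 x3=0x54  N=1 Z=0
after 12: x0=0x64 x1=0x10 x2=0xa8 x3=0x98  N=1 Z=0
-- IRQ taken; context saved, return-PC = 13 --
mismatch: x3: reported 0x9c vs actual 0x98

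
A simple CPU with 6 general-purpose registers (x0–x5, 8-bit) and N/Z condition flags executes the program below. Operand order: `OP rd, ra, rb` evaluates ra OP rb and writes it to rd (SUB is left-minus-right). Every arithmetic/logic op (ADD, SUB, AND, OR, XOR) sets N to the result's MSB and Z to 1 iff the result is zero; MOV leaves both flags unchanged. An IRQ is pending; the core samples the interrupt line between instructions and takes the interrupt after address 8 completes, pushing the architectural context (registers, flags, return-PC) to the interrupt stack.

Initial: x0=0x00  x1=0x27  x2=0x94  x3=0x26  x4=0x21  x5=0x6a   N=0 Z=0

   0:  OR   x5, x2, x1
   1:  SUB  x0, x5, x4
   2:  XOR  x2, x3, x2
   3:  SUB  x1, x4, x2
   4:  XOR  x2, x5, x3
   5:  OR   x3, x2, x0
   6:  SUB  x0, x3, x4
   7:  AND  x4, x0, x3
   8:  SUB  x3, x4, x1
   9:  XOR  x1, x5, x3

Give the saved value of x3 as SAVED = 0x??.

SAVED = 0xa7

after  0: x0=0x00 x1=0x27 x2=0x94 x3=0x26 x4=0x21 x5=0xb7  N=1 Z=0
after  1: x0=0x96 x1=0x27 x2=0x94 x3=0x26 x4=0x21 x5=0xb7  N=1 Z=0
after  2: x0=0x96 x1=0x27 x2=0xb2 x3=0x26 x4=0x21 x5=0xb7  N=1 Z=0
after  3: x0=0x96 x1=0x6f x2=0xb2 x3=0x26 x4=0x21 x5=0xb7  N=0 Z=0
after  4: x0=0x96 x1=0x6f x2=0x91 x3=0x26 x4=0x21 x5=0xb7  N=1 Z=0
after  5: x0=0x96 x1=0x6f x2=0x91 x3=0x97 x4=0x21 x5=0xb7  N=1 Z=0
after  6: x0=0x76 x1=0x6f x2=0x91 x3=0x97 x4=0x21 x5=0xb7  N=0 Z=0
after  7: x0=0x76 x1=0x6f x2=0x91 x3=0x97 x4=0x16 x5=0xb7  N=0 Z=0
after  8: x0=0x76 x1=0x6f x2=0x91 x3=0xa7 x4=0x16 x5=0xb7  N=1 Z=0
-- IRQ taken; context saved, return-PC = 9 --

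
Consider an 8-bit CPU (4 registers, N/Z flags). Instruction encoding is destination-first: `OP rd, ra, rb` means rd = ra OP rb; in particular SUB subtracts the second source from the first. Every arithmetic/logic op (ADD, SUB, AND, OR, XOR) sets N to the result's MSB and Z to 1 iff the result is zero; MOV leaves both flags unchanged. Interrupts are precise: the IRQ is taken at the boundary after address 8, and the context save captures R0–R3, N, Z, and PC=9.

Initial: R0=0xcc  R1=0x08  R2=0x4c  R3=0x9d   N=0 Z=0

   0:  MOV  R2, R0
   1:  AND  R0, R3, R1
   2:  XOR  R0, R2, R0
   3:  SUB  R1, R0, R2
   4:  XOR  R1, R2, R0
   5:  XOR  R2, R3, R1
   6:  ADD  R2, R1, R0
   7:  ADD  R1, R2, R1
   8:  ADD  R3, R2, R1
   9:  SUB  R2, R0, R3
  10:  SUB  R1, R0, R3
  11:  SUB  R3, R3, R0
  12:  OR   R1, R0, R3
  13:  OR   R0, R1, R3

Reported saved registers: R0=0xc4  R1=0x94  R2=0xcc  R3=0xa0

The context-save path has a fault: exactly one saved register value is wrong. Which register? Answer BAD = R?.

BAD = R1

after  0: R0=0xcc R1=0x08 R2=0xcc R3=0x9d  N=0 Z=0
after  1: R0=0x08 R1=0x08 R2=0xcc R3=0x9d  N=0 Z=0
after  2: R0=0xc4 R1=0x08 R2=0xcc R3=0x9d  N=1 Z=0
after  3: R0=0xc4 R1=0xf8 R2=0xcc R3=0x9d  N=1 Z=0
after  4: R0=0xc4 R1=0x08 R2=0xcc R3=0x9d  N=0 Z=0
after  5: R0=0xc4 R1=0x08 R2=0x95 R3=0x9d  N=1 Z=0
after  6: R0=0xc4 R1=0x08 R2=0xcc R3=0x9d  N=1 Z=0
after  7: R0=0xc4 R1=0xd4 R2=0xcc R3=0x9d  N=1 Z=0
after  8: R0=0xc4 R1=0xd4 R2=0xcc R3=0xa0  N=1 Z=0
-- IRQ taken; context saved, return-PC = 9 --
mismatch: R1: reported 0x94 vs actual 0xd4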